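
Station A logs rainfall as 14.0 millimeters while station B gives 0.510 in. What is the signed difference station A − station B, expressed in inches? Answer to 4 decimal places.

station A: 14.0 mm = 0.551181 in.
Difference: 0.551181 − 0.510000 = 0.0412 in.

0.0412 in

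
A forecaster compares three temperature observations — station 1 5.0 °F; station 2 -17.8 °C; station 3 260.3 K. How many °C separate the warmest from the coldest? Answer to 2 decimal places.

station 1: 5.0 °F = -15.000 °C.
station 3: 260.3 K = -12.850 °C.
Spread: (-12.850) − (-17.800) = 4.950 °C.

4.95 °C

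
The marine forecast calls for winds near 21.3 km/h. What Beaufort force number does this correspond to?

Beaufort force 4

21.3 km/h = 5.9 m/s, which is Beaufort 4 (moderate breeze, 5.5–7.9 m/s).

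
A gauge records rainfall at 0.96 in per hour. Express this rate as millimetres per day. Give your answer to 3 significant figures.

0.96 in/hour × 25.4 mm/in × 24 hour/day = 585 mm/day.

585 mm/day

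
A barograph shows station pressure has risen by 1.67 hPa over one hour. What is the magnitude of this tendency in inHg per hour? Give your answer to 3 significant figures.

1.67 hPa / 1 h × 0.02953 inHg/hPa = 0.0493 inHg/h.

0.0493 inHg per hour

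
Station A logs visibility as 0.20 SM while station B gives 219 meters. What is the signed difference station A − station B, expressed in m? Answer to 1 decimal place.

102.9 m

station A: 0.20 SM = 321.869 m.
Difference: 321.869 − 219.000 = 102.9 m.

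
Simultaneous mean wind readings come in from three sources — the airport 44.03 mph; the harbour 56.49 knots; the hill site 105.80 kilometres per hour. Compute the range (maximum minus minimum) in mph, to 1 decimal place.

the harbour: 56.49 kt = 65.008 mph.
the hill site: 105.80 km/h = 65.741 mph.
Spread: 65.741 − 44.030 = 21.7 mph.

21.7 mph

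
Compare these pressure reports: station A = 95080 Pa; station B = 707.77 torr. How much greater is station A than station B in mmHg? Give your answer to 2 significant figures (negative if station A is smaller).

5.4 mmHg

station A: 95080 Pa = 713.159 mmHg.
Difference: 713.159 − 707.770 = 5.4 mmHg.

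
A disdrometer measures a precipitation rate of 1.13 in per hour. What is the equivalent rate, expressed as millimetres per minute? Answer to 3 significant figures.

0.478 mm/minute

1.13 in/hour × 25.4 mm/in × 0.0166667 hour/minute = 0.478 mm/minute.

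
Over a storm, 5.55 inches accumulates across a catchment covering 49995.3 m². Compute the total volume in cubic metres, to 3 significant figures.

Depth: 5.55 in × 25.4 = 140.97 mm.
1 mm over 1 m² is 1 L, so volume = 140.97 × 49995.3 = 7047837.4 L = 7050 m³.

7050 cubic metres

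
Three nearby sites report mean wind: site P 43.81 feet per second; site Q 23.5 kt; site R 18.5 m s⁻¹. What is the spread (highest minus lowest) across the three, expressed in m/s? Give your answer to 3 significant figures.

6.41 m/s

site P: 43.81 ft/s = 13.3533 m/s.
site Q: 23.5 kt = 12.0894 m/s.
Spread: 18.5000 − 12.0894 = 6.41 m/s.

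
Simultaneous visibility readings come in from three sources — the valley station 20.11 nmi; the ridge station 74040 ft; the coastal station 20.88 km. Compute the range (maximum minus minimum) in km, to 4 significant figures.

16.36 km

the valley station: 20.11 nmi = 37.2437 km.
the ridge station: 74040 ft = 22.5674 km.
Spread: 37.2437 − 20.8800 = 16.36 km.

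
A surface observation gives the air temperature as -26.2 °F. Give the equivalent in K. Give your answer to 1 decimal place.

240.8 K

First to °C: -32.33 °C.
Then to K: 240.8 K.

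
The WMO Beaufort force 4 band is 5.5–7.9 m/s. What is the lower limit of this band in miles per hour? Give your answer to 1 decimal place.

12.3 mph

5.5–7.9 m/s × 2.237 = 12.3–17.7 mph.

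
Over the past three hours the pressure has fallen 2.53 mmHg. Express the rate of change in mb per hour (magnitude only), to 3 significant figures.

1.12 mb per hour

2.53 mmHg / 3 h × 1.33322 mb/mmHg = 1.12 mb/h.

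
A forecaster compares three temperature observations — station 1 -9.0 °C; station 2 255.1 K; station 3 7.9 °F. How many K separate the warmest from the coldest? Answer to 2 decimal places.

station 2: 255.1 K = -18.050 °C.
station 3: 7.9 °F = -13.389 °C.
Spread: (-9.000) − (-18.050) = 9.050 °C.

9.05 K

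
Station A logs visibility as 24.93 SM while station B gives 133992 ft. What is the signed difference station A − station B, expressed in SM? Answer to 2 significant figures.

station B: 133992 ft = 25.3773 SM.
Difference: 24.9300 − 25.3773 = -0.45 SM.

-0.45 SM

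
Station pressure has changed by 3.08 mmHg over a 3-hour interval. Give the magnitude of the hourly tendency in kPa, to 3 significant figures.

3.08 mmHg / 3 h × 0.133322 kPa/mmHg = 0.137 kPa/h.

0.137 kPa per hour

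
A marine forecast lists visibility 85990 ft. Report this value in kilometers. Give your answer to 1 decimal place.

26.2 km

1 ft = 0.0003048 km, so 85990 × 0.0003048 = 26.2 km.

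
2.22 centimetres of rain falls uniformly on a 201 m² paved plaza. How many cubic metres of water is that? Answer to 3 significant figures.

4.46 cubic metres

Depth: 2.22 cm × 10 = 22.2 mm.
1 mm over 1 m² is 1 L, so volume = 22.2 × 201 = 4462.2 L = 4.46 m³.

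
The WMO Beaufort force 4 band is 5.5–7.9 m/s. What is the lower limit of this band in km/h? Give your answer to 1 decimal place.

19.8 km/h

5.5–7.9 m/s × 3.6 = 19.8–28.4 km/h.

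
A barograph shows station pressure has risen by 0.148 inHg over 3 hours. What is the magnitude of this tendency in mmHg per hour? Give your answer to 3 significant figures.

1.25 mmHg per hour

0.148 inHg / 3 h × 25.4 mmHg/inHg = 1.25 mmHg/h.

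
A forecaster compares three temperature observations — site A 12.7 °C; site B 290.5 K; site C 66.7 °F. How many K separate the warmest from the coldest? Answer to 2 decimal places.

6.58 K

site B: 290.5 K = 17.350 °C.
site C: 66.7 °F = 19.278 °C.
Spread: 19.278 − 12.700 = 6.578 °C.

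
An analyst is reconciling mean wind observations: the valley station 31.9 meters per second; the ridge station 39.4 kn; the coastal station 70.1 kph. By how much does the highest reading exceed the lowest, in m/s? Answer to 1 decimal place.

the ridge station: 39.4 kt = 20.269 m/s.
the coastal station: 70.1 km/h = 19.472 m/s.
Spread: 31.900 − 19.472 = 12.4 m/s.

12.4 m/s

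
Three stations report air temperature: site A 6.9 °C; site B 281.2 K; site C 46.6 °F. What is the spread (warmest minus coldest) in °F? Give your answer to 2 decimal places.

2.18 °F

site B: 281.2 K = 8.050 °C.
site C: 46.6 °F = 8.111 °C.
Spread: 8.111 − 6.900 = 1.211 °C = 2.18 °F.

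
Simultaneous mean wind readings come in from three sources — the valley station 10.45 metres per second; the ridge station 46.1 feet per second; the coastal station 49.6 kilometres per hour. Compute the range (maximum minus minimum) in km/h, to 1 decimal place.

13.0 km/h

the valley station: 10.45 m/s = 37.620 km/h.
the ridge station: 46.1 ft/s = 50.585 km/h.
Spread: 50.585 − 37.620 = 13.0 km/h.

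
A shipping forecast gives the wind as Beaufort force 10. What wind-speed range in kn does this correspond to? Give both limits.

Beaufort 10 (storm) spans 48–55 knots.

48 to 55 kt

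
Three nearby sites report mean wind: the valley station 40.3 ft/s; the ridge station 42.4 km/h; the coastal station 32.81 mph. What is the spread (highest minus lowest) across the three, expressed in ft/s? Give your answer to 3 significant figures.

the ridge station: 42.4 km/h = 38.6410 ft/s.
the coastal station: 32.81 mph = 48.1213 ft/s.
Spread: 48.1213 − 38.6410 = 9.48 ft/s.

9.48 ft/s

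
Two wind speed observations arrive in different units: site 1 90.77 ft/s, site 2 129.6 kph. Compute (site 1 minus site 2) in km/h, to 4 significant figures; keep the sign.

-30.00 km/h

site 1: 90.77 ft/s = 99.6001 km/h.
Difference: 99.6001 − 129.6000 = -30.00 km/h.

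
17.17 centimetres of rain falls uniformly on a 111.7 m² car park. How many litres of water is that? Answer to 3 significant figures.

Depth: 17.17 cm × 10 = 171.7 mm.
1 mm over 1 m² is 1 L, so volume = 171.7 × 111.7 = 19178.89 L ≈ 19200 L.

19200 litres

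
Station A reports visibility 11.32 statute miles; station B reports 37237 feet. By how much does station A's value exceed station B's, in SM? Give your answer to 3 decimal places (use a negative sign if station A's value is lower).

station B: 37237 ft = 7.05246 SM.
Difference: 11.32000 − 7.05246 = 4.268 SM.

4.268 SM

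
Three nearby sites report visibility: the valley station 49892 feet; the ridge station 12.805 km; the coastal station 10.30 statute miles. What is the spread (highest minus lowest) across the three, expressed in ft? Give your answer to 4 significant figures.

the ridge station: 12.805 km = 42011.15 ft.
the coastal station: 10.30 SM = 54384.00 ft.
Spread: 54384.00 − 42011.15 = 12370 ft.

12370 ft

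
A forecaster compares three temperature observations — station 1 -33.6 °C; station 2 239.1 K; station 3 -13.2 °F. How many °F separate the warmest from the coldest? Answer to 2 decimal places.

station 2: 239.1 K = -34.050 °C.
station 3: -13.2 °F = -25.111 °C.
Spread: (-25.111) − (-34.050) = 8.939 °C = 16.09 °F.

16.09 °F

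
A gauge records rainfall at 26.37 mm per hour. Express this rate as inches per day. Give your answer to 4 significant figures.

26.37 mm/hour × 0.0393701 in/mm × 24 hour/day = 24.92 in/day.

24.92 in/day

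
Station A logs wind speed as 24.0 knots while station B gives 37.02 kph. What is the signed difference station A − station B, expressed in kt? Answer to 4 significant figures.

4.011 kt

station B: 37.02 km/h = 19.98920 kt.
Difference: 24.00000 − 19.98920 = 4.011 kt.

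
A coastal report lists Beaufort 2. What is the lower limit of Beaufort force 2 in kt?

4 kt

Beaufort 2 (light breeze) spans 4–6 knots.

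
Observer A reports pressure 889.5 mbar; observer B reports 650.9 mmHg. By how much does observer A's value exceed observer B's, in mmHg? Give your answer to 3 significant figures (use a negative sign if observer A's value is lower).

observer A: 889.5 mb = 667.180 mmHg.
Difference: 667.180 − 650.900 = 16.3 mmHg.

16.3 mmHg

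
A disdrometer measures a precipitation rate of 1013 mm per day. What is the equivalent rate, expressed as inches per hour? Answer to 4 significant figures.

1.662 in/hour

1013 mm/day × 0.0393701 in/mm × 0.0416667 day/hour = 1.662 in/hour.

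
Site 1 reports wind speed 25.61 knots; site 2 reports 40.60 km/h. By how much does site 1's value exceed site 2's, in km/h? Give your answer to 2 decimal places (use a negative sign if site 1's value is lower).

6.83 km/h

site 1: 25.61 kt = 47.4297 km/h.
Difference: 47.4297 − 40.6000 = 6.83 km/h.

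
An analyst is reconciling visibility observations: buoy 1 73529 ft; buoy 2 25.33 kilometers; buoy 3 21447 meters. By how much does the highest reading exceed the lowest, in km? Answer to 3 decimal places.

3.883 km

buoy 1: 73529 ft = 22.41164 km.
buoy 3: 21447 m = 21.44700 km.
Spread: 25.33000 − 21.44700 = 3.883 km.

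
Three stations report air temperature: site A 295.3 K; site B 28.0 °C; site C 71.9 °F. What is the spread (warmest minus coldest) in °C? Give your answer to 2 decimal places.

5.85 °C

site A: 295.3 K = 22.150 °C.
site C: 71.9 °F = 22.167 °C.
Spread: 28.000 − 22.150 = 5.850 °C.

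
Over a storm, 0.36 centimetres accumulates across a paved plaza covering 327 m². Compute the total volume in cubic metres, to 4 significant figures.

Depth: 0.36 cm × 10 = 3.6 mm.
1 mm over 1 m² is 1 L, so volume = 3.6 × 327 = 1177.2 L = 1.177 m³.

1.177 cubic metres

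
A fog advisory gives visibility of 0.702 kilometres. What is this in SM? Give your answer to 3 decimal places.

1 km = 0.621371 SM, so 0.702 × 0.621371 = 0.436 SM.

0.436 SM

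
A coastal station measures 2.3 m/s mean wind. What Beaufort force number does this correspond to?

2.3 m/s lies in the Beaufort 2 band (light breeze, 1.6–3.3 m/s).

Beaufort force 2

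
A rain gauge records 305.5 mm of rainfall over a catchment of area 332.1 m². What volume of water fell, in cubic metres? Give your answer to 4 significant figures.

1 mm over 1 m² is 1 L, so volume = 305.5 × 332.1 = 101456.55 L = 101.5 m³.

101.5 cubic metres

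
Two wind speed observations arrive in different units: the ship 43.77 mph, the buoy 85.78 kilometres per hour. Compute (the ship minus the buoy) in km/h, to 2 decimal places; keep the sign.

the ship: 43.77 mph = 70.4410 km/h.
Difference: 70.4410 − 85.7800 = -15.34 km/h.

-15.34 km/h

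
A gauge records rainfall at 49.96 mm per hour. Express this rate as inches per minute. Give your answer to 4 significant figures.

49.96 mm/hour × 0.0393701 in/mm × 0.0166667 hour/minute = 0.03278 in/minute.

0.03278 in/minute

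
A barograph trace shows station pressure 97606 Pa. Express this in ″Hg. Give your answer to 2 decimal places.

28.82 inHg

1 Pa = 0.0002953 inHg, so 97606 × 0.0002953 = 28.82 inHg.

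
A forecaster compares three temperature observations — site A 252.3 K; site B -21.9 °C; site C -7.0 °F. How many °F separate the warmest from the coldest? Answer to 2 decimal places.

1.89 °F

site A: 252.3 K = -20.850 °C.
site C: -7.0 °F = -21.667 °C.
Spread: (-20.850) − (-21.900) = 1.050 °C = 1.89 °F.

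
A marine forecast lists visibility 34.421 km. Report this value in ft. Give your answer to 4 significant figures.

1 km = 3280.84 ft, so 34.421 × 3280.84 = 112900 ft.

112900 ft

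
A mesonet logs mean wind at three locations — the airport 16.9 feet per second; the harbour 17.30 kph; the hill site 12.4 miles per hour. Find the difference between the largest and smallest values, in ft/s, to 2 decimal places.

the harbour: 17.30 km/h = 15.7663 ft/s.
the hill site: 12.4 mph = 18.1867 ft/s.
Spread: 18.1867 − 15.7663 = 2.42 ft/s.

2.42 ft/s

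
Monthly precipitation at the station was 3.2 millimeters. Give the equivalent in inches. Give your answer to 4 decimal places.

1 mm = 0.0393701 in, so 3.2 × 0.0393701 = 0.1260 in.

0.1260 in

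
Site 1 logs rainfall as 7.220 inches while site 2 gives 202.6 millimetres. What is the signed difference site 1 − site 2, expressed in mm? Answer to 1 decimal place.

-19.2 mm

site 1: 7.220 in = 183.388 mm.
Difference: 183.388 − 202.600 = -19.2 mm.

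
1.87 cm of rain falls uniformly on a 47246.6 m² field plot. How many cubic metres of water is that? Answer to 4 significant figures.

883.5 cubic metres

Depth: 1.87 cm × 10 = 18.7 mm.
1 mm over 1 m² is 1 L, so volume = 18.7 × 47246.6 = 883511.42 L = 883.5 m³.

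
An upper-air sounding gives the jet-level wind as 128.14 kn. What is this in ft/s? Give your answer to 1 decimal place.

1 kt = 1.68781 ft/s, so 128.14 × 1.68781 = 216.3 ft/s.

216.3 ft/s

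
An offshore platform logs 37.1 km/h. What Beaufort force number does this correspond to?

Beaufort force 5

37.1 km/h = 10.3 m/s, which is Beaufort 5 (fresh breeze, 8.0–10.7 m/s).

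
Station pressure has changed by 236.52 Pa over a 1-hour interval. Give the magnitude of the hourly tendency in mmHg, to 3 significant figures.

236.52 Pa / 1 h × 0.00750062 mmHg/Pa = 1.77 mmHg/h.

1.77 mmHg per hour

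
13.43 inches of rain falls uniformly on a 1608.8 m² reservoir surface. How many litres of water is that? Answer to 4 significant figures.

548800 litres

Depth: 13.43 in × 25.4 = 341.122 mm.
1 mm over 1 m² is 1 L, so volume = 341.122 × 1608.8 = 548797.07 L ≈ 548800 L.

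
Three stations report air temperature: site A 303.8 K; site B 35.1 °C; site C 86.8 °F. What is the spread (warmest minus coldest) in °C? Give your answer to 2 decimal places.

site A: 303.8 K = 30.650 °C.
site C: 86.8 °F = 30.444 °C.
Spread: 35.100 − 30.444 = 4.656 °C.

4.66 °C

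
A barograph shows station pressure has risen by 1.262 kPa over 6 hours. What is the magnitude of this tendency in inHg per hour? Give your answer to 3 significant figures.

1.262 kPa / 6 h × 0.2953 inHg/kPa = 0.0621 inHg/h.

0.0621 inHg per hour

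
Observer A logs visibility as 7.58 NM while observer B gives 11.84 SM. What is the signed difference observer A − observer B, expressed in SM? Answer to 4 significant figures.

-3.117 SM

observer A: 7.58 nmi = 8.72291 SM.
Difference: 8.72291 − 11.84000 = -3.117 SM.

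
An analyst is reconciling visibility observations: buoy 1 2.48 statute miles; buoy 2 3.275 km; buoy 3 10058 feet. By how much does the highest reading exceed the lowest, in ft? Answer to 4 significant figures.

3036 ft

buoy 1: 2.48 SM = 13094.40 ft.
buoy 2: 3.275 km = 10744.75 ft.
Spread: 13094.40 − 10058.00 = 3036 ft.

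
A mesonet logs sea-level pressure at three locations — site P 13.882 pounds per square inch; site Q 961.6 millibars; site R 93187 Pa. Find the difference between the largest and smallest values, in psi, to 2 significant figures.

site Q: 961.6 mb = 13.9468 psi.
site R: 93187 Pa = 13.5156 psi.
Spread: 13.9468 − 13.5156 = 0.43 psi.

0.43 psi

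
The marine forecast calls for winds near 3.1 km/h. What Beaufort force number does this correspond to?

3.1 km/h = 0.9 m/s, which is Beaufort 1 (light air, 0.3–1.5 m/s).

Beaufort force 1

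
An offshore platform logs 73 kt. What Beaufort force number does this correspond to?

73 kt lies in the Beaufort 12 band (hurricane force, ≥64 kt).

Beaufort force 12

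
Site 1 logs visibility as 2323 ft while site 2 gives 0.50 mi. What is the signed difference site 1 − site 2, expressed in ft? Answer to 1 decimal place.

site 2: 0.50 SM = 2640.000 ft.
Difference: 2323.000 − 2640.000 = -317.0 ft.

-317.0 ft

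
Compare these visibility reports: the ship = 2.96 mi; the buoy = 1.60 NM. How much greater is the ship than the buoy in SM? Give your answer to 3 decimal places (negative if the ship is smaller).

the buoy: 1.60 nmi = 1.84125 SM.
Difference: 2.96000 − 1.84125 = 1.119 SM.

1.119 SM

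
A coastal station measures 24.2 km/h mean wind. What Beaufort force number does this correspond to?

24.2 km/h = 6.7 m/s, which is Beaufort 4 (moderate breeze, 5.5–7.9 m/s).

Beaufort force 4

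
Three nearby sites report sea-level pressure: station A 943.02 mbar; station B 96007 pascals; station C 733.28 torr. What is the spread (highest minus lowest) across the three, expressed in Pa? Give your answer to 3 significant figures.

station A: 943.02 mb = 94302.00 Pa.
station C: 733.28 mmHg = 97762.64 Pa.
Spread: 97762.64 − 94302.00 = 3460 Pa.

3460 Pa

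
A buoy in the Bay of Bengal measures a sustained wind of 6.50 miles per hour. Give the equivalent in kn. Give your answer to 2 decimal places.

1 mph = 0.868976 kt, so 6.50 × 0.868976 = 5.65 kt.

5.65 kt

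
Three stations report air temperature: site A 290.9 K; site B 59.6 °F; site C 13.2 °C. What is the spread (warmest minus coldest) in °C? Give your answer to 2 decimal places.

4.55 °C

site A: 290.9 K = 17.750 °C.
site B: 59.6 °F = 15.333 °C.
Spread: 17.750 − 13.200 = 4.550 °C.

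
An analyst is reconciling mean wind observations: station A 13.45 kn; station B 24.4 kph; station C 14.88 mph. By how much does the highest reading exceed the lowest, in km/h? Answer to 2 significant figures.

station A: 13.45 kt = 24.9094 km/h.
station C: 14.88 mph = 23.9470 km/h.
Spread: 24.9094 − 23.9470 = 0.96 km/h.

0.96 km/h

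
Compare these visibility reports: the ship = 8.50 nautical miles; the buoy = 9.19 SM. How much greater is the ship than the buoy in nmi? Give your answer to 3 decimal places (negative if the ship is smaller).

the buoy: 9.19 SM = 7.98589 nmi.
Difference: 8.50000 − 7.98589 = 0.514 nmi.

0.514 nmi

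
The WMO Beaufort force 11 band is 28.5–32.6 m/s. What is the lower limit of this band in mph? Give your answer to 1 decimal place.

63.8 mph

28.5–32.6 m/s × 2.237 = 63.8–72.9 mph.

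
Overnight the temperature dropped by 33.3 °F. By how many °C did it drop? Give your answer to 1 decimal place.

Converting a difference, only the 9/5 scale factor applies: Δ°C = 33.3 × 0.5556 = 18.5 °C.

18.5 °C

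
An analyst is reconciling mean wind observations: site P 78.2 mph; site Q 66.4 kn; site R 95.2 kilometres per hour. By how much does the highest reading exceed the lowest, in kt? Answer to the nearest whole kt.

site P: 78.2 mph = 67.95 kt.
site R: 95.2 km/h = 51.40 kt.
Spread: 67.95 − 51.40 = 17 kt.

17 kt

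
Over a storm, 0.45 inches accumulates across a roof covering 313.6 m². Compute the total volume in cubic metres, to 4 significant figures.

Depth: 0.45 in × 25.4 = 11.43 mm.
1 mm over 1 m² is 1 L, so volume = 11.43 × 313.6 = 3584.448 L = 3.584 m³.

3.584 cubic metres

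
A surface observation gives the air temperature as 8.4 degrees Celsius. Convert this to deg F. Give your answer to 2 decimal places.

°F = °C × 9/5 + 32 = 8.4 × 1.8 + 32 = 47.12 °F.

47.12 °F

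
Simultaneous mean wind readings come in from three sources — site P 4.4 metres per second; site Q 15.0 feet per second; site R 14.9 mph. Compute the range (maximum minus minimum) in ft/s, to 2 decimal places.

7.42 ft/s

site P: 4.4 m/s = 14.4357 ft/s.
site R: 14.9 mph = 21.8533 ft/s.
Spread: 21.8533 − 14.4357 = 7.42 ft/s.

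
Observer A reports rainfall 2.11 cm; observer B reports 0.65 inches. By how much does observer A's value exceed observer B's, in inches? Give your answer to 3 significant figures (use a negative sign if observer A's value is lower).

0.181 in

observer A: 2.11 cm = 0.83071 in.
Difference: 0.83071 − 0.65000 = 0.181 in.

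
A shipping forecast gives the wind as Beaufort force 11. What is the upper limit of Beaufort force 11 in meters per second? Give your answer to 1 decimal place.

32.6 m/s

Beaufort 11 (violent storm) spans 28.5–32.6 m/s.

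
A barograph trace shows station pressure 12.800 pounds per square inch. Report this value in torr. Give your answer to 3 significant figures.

662 mmHg

1 psi = 51.7149 mmHg, so 12.800 × 51.7149 = 662 mmHg.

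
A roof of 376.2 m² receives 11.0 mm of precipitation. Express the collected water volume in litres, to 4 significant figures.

1 mm over 1 m² is 1 L, so volume = 11 × 376.2 = 4138.2 L ≈ 4138 L.

4138 litres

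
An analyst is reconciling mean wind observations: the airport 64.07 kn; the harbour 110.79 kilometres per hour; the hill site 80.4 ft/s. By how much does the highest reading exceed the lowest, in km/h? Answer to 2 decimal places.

the airport: 64.07 kt = 118.6576 km/h.
the hill site: 80.4 ft/s = 88.2213 km/h.
Spread: 118.6576 − 88.2213 = 30.44 km/h.

30.44 km/h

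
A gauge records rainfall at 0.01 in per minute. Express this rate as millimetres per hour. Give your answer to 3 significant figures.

0.01 in/minute × 25.4 mm/in × 60 minute/hour = 15.2 mm/hour.

15.2 mm/hour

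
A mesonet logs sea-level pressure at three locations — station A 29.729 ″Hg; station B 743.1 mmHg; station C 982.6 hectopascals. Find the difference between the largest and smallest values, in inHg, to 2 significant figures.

station B: 743.1 mmHg = 29.2559 inHg.
station C: 982.6 hPa = 29.0162 inHg.
Spread: 29.7290 − 29.0162 = 0.71 inHg.

0.71 inHg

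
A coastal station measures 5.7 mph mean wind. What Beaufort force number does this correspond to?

Beaufort force 2

5.7 mph = 2.5 m/s, which is Beaufort 2 (light breeze, 1.6–3.3 m/s).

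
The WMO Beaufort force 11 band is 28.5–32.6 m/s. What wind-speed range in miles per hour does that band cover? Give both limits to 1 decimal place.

63.8 to 72.9 mph

28.5–32.6 m/s × 2.237 = 63.8–72.9 mph.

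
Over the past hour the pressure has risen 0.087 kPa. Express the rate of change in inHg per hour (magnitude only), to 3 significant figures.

0.0257 inHg per hour

0.087 kPa / 1 h × 0.2953 inHg/kPa = 0.0257 inHg/h.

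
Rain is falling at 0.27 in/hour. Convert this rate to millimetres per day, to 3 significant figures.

165 mm/day

0.27 in/hour × 25.4 mm/in × 24 hour/day = 165 mm/day.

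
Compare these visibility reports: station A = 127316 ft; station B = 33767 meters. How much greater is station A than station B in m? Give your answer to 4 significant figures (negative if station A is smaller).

station A: 127316 ft = 38805.92 m.
Difference: 38805.92 − 33767.00 = 5039 m.

5039 m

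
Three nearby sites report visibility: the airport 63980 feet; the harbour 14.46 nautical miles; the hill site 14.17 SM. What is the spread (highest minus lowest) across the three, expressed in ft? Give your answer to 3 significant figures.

the harbour: 14.46 nmi = 87860.63 ft.
the hill site: 14.17 SM = 74817.60 ft.
Spread: 87860.63 − 63980.00 = 23900 ft.

23900 ft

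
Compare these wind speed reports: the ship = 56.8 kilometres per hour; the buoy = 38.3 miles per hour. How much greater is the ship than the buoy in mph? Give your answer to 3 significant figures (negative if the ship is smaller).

-3.01 mph

the ship: 56.8 km/h = 35.2939 mph.
Difference: 35.2939 − 38.3000 = -3.01 mph.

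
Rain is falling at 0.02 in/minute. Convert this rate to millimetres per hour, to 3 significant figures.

0.02 in/minute × 25.4 mm/in × 60 minute/hour = 30.5 mm/hour.

30.5 mm/hour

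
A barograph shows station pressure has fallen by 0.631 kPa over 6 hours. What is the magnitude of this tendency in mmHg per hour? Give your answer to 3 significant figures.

0.631 kPa / 6 h × 7.50062 mmHg/kPa = 0.789 mmHg/h.

0.789 mmHg per hour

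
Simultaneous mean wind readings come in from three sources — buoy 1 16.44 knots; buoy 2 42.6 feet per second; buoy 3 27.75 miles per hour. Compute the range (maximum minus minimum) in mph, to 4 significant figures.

buoy 1: 16.44 kt = 18.9188 mph.
buoy 2: 42.6 ft/s = 29.0455 mph.
Spread: 29.0455 − 18.9188 = 10.13 mph.

10.13 mph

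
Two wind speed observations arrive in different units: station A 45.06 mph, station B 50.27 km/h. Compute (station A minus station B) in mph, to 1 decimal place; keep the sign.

station B: 50.27 km/h = 31.236 mph.
Difference: 45.060 − 31.236 = 13.8 mph.

13.8 mph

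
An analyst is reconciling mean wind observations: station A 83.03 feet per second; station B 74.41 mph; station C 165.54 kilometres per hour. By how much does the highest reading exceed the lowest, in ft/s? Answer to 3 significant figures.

67.8 ft/s

station B: 74.41 mph = 109.135 ft/s.
station C: 165.54 km/h = 150.864 ft/s.
Spread: 150.864 − 83.030 = 67.8 ft/s.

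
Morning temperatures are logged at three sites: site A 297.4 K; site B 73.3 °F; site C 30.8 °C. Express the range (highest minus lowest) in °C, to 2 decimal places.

site A: 297.4 K = 24.250 °C.
site B: 73.3 °F = 22.944 °C.
Spread: 30.800 − 22.944 = 7.856 °C.

7.86 °C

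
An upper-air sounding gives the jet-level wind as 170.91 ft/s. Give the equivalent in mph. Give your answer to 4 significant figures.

116.5 mph

1 ft/s = 0.681818 mph, so 170.91 × 0.681818 = 116.5 mph.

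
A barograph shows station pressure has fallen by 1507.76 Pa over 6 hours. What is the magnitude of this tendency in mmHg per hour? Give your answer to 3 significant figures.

1.88 mmHg per hour

1507.76 Pa / 6 h × 0.00750062 mmHg/Pa = 1.88 mmHg/h.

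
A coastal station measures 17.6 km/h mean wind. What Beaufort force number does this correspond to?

17.6 km/h = 4.9 m/s, which is Beaufort 3 (gentle breeze, 3.4–5.4 m/s).

Beaufort force 3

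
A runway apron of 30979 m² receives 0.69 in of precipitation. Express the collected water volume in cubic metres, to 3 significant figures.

Depth: 0.69 in × 25.4 = 17.526 mm.
1 mm over 1 m² is 1 L, so volume = 17.526 × 30979 = 542937.95 L = 543 m³.

543 cubic metres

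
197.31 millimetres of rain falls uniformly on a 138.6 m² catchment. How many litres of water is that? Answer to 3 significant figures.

1 mm over 1 m² is 1 L, so volume = 197.31 × 138.6 = 27347.166 L ≈ 27300 L.

27300 litres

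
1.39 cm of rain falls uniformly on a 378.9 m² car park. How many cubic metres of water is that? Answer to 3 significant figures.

5.27 cubic metres

Depth: 1.39 cm × 10 = 13.9 mm.
1 mm over 1 m² is 1 L, so volume = 13.9 × 378.9 = 5266.71 L = 5.27 m³.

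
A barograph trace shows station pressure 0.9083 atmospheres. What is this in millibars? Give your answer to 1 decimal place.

920.3 mb

1 atm = 1013.25 mb, so 0.9083 × 1013.25 = 920.3 mb.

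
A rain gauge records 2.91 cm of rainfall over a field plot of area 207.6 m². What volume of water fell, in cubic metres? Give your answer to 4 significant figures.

6.041 cubic metres

Depth: 2.91 cm × 10 = 29.1 mm.
1 mm over 1 m² is 1 L, so volume = 29.1 × 207.6 = 6041.16 L = 6.041 m³.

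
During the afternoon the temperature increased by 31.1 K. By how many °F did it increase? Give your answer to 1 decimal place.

A change of 1 °C equals a change of 1.8 °F: Δ°F = 31.1 × 1.8 = 56.0 °F.

56.0 °F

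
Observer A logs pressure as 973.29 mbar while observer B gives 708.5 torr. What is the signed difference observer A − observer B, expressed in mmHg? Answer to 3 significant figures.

21.5 mmHg

observer A: 973.29 mb = 730.027 mmHg.
Difference: 730.027 − 708.500 = 21.5 mmHg.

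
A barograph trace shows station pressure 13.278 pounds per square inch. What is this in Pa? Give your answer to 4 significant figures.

91550 Pa

1 psi = 6894.76 Pa, so 13.278 × 6894.76 = 91550 Pa.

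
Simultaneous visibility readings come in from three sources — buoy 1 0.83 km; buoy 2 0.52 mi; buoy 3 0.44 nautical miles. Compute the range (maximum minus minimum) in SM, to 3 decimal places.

0.014 SM

buoy 1: 0.83 km = 0.51574 SM.
buoy 3: 0.44 nmi = 0.50634 SM.
Spread: 0.52000 − 0.50634 = 0.014 SM.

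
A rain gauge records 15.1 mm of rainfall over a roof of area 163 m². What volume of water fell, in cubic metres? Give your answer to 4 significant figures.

2.461 cubic metres

1 mm over 1 m² is 1 L, so volume = 15.1 × 163 = 2461.3 L = 2.461 m³.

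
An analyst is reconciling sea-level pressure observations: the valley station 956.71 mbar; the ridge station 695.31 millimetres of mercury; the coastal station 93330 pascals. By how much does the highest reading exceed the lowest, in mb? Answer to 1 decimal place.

the ridge station: 695.31 mmHg = 927.004 mb.
the coastal station: 93330 Pa = 933.300 mb.
Spread: 956.710 − 927.004 = 29.7 mb.

29.7 mb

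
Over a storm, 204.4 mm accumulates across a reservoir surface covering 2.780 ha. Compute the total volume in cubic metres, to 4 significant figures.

Area: 2.780 ha = 27800 m².
1 mm over 1 m² is 1 L, so volume = 204.4 × 27800 = 5682320 L = 5682 m³.

5682 cubic metres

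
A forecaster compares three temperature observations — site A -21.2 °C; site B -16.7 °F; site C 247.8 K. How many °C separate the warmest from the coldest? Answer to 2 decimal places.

5.86 °C

site B: -16.7 °F = -27.056 °C.
site C: 247.8 K = -25.350 °C.
Spread: (-21.200) − (-27.056) = 5.856 °C.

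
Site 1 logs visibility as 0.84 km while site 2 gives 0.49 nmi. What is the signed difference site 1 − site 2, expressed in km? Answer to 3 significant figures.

-0.0675 km

site 2: 0.49 nmi = 0.907480 km.
Difference: 0.840000 − 0.907480 = -0.0675 km.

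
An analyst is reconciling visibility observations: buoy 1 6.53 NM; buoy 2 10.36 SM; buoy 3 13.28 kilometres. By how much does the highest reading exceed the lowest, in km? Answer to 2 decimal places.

4.58 km

buoy 1: 6.53 nmi = 12.0936 km.
buoy 2: 10.36 SM = 16.6728 km.
Spread: 16.6728 − 12.0936 = 4.58 km.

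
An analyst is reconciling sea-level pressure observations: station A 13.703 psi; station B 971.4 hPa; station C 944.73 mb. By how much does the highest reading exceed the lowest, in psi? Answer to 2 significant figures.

station B: 971.4 hPa = 14.0890 psi.
station C: 944.73 mb = 13.7022 psi.
Spread: 14.0890 − 13.7022 = 0.39 psi.

0.39 psi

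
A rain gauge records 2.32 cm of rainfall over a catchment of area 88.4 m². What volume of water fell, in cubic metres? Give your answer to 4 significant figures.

2.051 cubic metres

Depth: 2.32 cm × 10 = 23.2 mm.
1 mm over 1 m² is 1 L, so volume = 23.2 × 88.4 = 2050.88 L = 2.051 m³.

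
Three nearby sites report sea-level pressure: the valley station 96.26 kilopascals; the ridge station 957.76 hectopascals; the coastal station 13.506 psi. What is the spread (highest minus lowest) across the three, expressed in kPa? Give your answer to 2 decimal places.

the ridge station: 957.76 hPa = 95.7760 kPa.
the coastal station: 13.506 psi = 93.1206 kPa.
Spread: 96.2600 − 93.1206 = 3.14 kPa.

3.14 kPa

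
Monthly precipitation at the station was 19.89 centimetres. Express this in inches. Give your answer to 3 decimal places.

1 cm = 0.393701 in, so 19.89 × 0.393701 = 7.831 in.

7.831 in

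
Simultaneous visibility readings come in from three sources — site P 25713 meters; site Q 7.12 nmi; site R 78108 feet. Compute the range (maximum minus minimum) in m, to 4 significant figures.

site Q: 7.12 nmi = 13186.24 m.
site R: 78108 ft = 23807.32 m.
Spread: 25713.00 − 13186.24 = 12530 m.

12530 m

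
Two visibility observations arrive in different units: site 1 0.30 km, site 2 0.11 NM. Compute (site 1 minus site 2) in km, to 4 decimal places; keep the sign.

0.0963 km

site 2: 0.11 nmi = 0.203720 km.
Difference: 0.300000 − 0.203720 = 0.0963 km.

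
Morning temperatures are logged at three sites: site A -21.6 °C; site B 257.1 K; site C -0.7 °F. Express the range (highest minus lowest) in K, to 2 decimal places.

5.55 K

site B: 257.1 K = -16.050 °C.
site C: -0.7 °F = -18.167 °C.
Spread: (-16.050) − (-21.600) = 5.550 °C.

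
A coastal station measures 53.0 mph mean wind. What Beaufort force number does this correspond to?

53.0 mph = 23.7 m/s, which is Beaufort 9 (strong gale, 20.8–24.4 m/s).

Beaufort force 9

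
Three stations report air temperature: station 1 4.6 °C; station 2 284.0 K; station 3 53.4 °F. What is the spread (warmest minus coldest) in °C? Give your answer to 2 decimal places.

station 2: 284.0 K = 10.850 °C.
station 3: 53.4 °F = 11.889 °C.
Spread: 11.889 − 4.600 = 7.289 °C.

7.29 °C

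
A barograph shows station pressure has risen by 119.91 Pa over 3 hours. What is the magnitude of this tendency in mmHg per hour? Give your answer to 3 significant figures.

0.300 mmHg per hour

119.91 Pa / 3 h × 0.00750062 mmHg/Pa = 0.300 mmHg/h.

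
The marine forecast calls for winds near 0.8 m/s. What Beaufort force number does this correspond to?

Beaufort force 1

0.8 m/s lies in the Beaufort 1 band (light air, 0.3–1.5 m/s).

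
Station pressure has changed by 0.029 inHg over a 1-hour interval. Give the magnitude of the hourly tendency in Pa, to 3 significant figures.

98.2 Pa per hour

0.029 inHg / 1 h × 3386.39 Pa/inHg = 98.2 Pa/h.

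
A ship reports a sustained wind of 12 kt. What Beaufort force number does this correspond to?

12 kt lies in the Beaufort 4 band (moderate breeze, 11–16 kt).

Beaufort force 4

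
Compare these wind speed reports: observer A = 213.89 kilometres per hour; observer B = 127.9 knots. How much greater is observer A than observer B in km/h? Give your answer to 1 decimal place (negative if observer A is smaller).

observer B: 127.9 kt = 236.871 km/h.
Difference: 213.890 − 236.871 = -23.0 km/h.

-23.0 km/h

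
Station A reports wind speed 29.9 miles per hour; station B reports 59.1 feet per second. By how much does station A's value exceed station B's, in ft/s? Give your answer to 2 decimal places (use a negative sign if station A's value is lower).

station A: 29.9 mph = 43.8533 ft/s.
Difference: 43.8533 − 59.1000 = -15.25 ft/s.

-15.25 ft/s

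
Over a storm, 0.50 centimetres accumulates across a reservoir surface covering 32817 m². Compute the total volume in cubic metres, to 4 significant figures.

Depth: 0.50 cm × 10 = 5 mm.
1 mm over 1 m² is 1 L, so volume = 5 × 32817 = 164085 L = 164.1 m³.

164.1 cubic metres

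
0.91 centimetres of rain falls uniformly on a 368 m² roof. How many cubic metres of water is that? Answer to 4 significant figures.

3.349 cubic metres

Depth: 0.91 cm × 10 = 9.1 mm.
1 mm over 1 m² is 1 L, so volume = 9.1 × 368 = 3348.8 L = 3.349 m³.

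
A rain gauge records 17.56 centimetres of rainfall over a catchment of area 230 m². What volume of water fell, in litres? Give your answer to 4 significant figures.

40390 litres

Depth: 17.56 cm × 10 = 175.6 mm.
1 mm over 1 m² is 1 L, so volume = 175.6 × 230 = 40388 L ≈ 40390 L.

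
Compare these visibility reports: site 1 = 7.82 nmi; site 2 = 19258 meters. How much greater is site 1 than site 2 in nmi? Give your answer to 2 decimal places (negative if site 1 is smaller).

-2.58 nmi

site 2: 19258 m = 10.3985 nmi.
Difference: 7.8200 − 10.3985 = -2.58 nmi.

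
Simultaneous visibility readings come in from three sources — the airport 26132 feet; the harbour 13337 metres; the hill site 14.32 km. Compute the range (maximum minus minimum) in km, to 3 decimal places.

the airport: 26132 ft = 7.96503 km.
the harbour: 13337 m = 13.33700 km.
Spread: 14.32000 − 7.96503 = 6.355 km.

6.355 km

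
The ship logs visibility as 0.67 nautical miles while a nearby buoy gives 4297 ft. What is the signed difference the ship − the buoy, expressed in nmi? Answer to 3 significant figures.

the buoy: 4297 ft = 0.707195 nmi.
Difference: 0.670000 − 0.707195 = -0.0372 nmi.

-0.0372 nmi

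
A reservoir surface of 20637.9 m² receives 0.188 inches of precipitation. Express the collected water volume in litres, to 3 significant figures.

Depth: 0.188 in × 25.4 = 4.7752 mm.
1 mm over 1 m² is 1 L, so volume = 4.7752 × 20637.9 = 98550.1 L ≈ 98600 L.

98600 litres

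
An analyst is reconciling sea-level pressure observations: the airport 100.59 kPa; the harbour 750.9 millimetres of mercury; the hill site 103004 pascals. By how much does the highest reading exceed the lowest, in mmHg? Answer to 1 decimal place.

21.7 mmHg

the airport: 100.59 kPa = 754.487 mmHg.
the hill site: 103004 Pa = 772.593 mmHg.
Spread: 772.593 − 750.900 = 21.7 mmHg.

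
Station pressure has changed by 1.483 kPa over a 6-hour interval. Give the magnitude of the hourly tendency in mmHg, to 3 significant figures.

1.483 kPa / 6 h × 7.50062 mmHg/kPa = 1.85 mmHg/h.

1.85 mmHg per hour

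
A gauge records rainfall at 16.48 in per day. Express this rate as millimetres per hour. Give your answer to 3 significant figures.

16.48 in/day × 25.4 mm/in × 0.0416667 day/hour = 17.4 mm/hour.

17.4 mm/hour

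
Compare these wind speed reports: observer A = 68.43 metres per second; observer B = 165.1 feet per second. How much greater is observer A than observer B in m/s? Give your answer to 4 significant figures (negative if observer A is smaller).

18.11 m/s

observer B: 165.1 ft/s = 50.3225 m/s.
Difference: 68.4300 − 50.3225 = 18.11 m/s.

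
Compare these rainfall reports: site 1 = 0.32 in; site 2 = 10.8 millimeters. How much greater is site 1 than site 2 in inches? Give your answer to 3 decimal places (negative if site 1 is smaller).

-0.105 in

site 2: 10.8 mm = 0.42520 in.
Difference: 0.32000 − 0.42520 = -0.105 in.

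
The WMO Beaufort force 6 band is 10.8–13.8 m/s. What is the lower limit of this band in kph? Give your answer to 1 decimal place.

38.9 km/h

10.8–13.8 m/s × 3.6 = 38.9–49.7 km/h.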